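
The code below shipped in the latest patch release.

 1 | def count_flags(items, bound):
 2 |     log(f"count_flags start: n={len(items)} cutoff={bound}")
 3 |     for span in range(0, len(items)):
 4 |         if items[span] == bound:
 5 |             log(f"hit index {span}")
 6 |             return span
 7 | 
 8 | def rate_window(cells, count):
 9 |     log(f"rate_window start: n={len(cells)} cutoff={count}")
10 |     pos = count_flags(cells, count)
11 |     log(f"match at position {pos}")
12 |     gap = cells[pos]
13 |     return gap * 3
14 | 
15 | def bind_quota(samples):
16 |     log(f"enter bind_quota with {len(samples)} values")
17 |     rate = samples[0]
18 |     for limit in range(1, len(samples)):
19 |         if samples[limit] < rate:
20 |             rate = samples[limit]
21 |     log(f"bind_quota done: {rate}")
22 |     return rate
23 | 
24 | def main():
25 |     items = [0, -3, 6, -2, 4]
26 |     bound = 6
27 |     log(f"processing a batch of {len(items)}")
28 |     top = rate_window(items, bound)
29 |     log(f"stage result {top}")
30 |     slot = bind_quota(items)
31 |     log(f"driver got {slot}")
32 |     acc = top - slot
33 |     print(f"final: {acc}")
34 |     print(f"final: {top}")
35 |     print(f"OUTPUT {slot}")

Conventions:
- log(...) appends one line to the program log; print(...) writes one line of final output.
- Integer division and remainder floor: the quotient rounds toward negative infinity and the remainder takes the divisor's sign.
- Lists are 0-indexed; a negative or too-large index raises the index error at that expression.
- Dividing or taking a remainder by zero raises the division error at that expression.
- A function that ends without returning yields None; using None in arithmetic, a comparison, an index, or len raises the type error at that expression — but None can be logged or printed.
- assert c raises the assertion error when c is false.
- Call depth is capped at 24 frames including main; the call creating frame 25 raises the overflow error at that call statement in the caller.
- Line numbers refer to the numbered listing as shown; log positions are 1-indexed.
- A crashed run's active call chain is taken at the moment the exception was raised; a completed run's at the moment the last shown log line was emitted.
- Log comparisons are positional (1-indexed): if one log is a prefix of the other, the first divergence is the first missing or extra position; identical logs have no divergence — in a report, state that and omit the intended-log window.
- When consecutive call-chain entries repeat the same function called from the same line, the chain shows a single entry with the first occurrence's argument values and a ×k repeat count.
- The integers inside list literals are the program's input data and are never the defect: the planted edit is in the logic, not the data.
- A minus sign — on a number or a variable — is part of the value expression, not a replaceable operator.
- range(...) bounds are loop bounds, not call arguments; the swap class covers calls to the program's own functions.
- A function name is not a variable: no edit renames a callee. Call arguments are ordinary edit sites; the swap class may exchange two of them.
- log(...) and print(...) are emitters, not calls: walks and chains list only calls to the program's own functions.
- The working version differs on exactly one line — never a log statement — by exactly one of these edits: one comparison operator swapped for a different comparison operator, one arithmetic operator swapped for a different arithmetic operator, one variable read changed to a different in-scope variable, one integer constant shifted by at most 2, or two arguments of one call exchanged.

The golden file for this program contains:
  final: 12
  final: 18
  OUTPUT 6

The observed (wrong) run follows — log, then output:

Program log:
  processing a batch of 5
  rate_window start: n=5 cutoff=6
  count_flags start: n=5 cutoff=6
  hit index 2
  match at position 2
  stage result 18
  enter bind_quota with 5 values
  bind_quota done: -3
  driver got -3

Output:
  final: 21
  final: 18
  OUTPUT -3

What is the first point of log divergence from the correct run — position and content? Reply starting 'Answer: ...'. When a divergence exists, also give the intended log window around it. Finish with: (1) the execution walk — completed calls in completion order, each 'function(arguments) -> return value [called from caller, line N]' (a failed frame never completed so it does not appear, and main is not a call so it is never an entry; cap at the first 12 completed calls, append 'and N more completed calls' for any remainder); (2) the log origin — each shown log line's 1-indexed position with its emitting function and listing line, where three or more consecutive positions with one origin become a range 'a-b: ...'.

Answer: position 8; shown 'bind_quota done: -3' vs intended 'bind_quota done: 6'.
Intended log window:
  6: stage result 18
  7: enter bind_quota with 5 values
  8: bind_quota done: 6
  9: driver got 6
Execution walk:
  count_flags([0, -3, 6, -2, 4], 6) -> 2  [called from rate_window, line 10]
  rate_window([0, -3, 6, -2, 4], 6) -> 18  [called from main, line 28]
  bind_quota([0, -3, 6, -2, 4]) -> -3  [called from main, line 30]
Log line origins:
  1: emitted by main (line 27)
  2: emitted by rate_window (line 9)
  3: emitted by count_flags (line 2)
  4: emitted by count_flags (line 5)
  5: emitted by rate_window (line 11)
  6: emitted by main (line 29)
  7: emitted by bind_quota (line 16)
  8: emitted by bind_quota (line 21)
  9: emitted by main (line 31)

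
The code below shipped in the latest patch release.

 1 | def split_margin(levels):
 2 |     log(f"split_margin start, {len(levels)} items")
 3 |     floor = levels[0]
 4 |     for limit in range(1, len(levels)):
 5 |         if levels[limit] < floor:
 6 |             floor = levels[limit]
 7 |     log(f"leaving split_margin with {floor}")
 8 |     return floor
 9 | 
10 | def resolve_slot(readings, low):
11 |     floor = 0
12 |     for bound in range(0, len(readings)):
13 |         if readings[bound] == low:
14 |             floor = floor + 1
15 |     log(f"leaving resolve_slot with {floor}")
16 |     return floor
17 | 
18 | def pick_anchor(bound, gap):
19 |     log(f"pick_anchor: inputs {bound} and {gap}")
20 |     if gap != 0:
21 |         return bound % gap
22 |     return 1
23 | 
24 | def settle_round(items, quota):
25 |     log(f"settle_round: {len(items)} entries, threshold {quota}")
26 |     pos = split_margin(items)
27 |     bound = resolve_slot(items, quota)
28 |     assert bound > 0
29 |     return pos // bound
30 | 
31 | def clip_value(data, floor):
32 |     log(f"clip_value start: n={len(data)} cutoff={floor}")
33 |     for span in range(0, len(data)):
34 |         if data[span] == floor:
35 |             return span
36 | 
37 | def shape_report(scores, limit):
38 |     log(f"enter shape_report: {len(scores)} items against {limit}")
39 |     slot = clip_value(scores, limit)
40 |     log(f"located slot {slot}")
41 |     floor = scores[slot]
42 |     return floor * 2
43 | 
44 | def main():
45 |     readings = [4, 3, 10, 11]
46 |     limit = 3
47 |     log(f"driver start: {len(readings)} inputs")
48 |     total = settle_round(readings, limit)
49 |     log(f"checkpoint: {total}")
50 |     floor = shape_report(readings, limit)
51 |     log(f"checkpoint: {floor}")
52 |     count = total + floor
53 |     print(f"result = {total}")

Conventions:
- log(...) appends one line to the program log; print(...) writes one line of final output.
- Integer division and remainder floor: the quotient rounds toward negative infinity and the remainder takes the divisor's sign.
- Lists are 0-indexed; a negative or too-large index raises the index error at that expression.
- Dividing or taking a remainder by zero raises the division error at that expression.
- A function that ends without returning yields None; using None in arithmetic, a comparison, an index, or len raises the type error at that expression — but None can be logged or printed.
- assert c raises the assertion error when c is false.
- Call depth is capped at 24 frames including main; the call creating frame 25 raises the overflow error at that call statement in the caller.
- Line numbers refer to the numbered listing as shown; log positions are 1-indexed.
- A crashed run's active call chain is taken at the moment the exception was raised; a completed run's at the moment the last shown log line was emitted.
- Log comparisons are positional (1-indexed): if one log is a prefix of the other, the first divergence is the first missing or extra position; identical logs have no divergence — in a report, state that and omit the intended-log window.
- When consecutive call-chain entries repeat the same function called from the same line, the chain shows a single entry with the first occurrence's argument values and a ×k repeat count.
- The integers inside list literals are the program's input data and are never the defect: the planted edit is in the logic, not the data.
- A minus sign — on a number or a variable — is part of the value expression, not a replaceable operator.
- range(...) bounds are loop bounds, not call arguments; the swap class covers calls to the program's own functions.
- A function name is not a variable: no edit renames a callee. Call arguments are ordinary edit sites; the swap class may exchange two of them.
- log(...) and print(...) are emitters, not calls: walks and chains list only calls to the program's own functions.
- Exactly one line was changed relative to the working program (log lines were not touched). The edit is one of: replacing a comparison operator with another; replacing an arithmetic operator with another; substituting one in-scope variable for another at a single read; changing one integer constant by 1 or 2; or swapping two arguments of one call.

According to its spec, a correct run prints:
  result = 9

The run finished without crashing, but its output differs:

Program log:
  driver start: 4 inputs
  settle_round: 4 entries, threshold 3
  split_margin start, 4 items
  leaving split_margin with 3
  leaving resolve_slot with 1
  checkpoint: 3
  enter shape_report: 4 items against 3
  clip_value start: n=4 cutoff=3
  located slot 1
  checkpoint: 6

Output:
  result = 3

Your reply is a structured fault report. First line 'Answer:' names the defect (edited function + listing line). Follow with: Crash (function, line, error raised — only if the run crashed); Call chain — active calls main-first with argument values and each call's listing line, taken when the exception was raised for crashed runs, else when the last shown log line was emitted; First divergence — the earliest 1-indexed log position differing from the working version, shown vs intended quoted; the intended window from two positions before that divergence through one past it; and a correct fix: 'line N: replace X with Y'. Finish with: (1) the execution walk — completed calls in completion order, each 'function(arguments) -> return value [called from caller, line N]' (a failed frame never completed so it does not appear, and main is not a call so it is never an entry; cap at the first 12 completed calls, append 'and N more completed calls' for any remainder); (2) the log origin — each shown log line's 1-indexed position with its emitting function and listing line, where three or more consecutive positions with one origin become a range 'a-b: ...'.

Answer: the defect is in main at line 53.
Core observation: No log line changed; the fault shows up purely in the output.
Call chain: main.
First divergence: none (the log streams are identical).
Execution walk:
  split_margin([4, 3, 10, 11]) -> 3  [called from settle_round, line 26]
  resolve_slot([4, 3, 10, 11], 3) -> 1  [called from settle_round, line 27]
  settle_round([4, 3, 10, 11], 3) -> 3  [called from main, line 48]
  clip_value([4, 3, 10, 11], 3) -> 1  [called from shape_report, line 39]
  shape_report([4, 3, 10, 11], 3) -> 6  [called from main, line 50]
Log line origins:
  1: from main, line 47
  2: from settle_round, line 25
  3: from split_margin, line 2
  4: from split_margin, line 7
  5: from resolve_slot, line 15
  6: from main, line 49
  7: from shape_report, line 38
  8: from clip_value, line 32
  9: from shape_report, line 40
  10: from main, line 51
A correct fix: line 53: replace `total` with `count`.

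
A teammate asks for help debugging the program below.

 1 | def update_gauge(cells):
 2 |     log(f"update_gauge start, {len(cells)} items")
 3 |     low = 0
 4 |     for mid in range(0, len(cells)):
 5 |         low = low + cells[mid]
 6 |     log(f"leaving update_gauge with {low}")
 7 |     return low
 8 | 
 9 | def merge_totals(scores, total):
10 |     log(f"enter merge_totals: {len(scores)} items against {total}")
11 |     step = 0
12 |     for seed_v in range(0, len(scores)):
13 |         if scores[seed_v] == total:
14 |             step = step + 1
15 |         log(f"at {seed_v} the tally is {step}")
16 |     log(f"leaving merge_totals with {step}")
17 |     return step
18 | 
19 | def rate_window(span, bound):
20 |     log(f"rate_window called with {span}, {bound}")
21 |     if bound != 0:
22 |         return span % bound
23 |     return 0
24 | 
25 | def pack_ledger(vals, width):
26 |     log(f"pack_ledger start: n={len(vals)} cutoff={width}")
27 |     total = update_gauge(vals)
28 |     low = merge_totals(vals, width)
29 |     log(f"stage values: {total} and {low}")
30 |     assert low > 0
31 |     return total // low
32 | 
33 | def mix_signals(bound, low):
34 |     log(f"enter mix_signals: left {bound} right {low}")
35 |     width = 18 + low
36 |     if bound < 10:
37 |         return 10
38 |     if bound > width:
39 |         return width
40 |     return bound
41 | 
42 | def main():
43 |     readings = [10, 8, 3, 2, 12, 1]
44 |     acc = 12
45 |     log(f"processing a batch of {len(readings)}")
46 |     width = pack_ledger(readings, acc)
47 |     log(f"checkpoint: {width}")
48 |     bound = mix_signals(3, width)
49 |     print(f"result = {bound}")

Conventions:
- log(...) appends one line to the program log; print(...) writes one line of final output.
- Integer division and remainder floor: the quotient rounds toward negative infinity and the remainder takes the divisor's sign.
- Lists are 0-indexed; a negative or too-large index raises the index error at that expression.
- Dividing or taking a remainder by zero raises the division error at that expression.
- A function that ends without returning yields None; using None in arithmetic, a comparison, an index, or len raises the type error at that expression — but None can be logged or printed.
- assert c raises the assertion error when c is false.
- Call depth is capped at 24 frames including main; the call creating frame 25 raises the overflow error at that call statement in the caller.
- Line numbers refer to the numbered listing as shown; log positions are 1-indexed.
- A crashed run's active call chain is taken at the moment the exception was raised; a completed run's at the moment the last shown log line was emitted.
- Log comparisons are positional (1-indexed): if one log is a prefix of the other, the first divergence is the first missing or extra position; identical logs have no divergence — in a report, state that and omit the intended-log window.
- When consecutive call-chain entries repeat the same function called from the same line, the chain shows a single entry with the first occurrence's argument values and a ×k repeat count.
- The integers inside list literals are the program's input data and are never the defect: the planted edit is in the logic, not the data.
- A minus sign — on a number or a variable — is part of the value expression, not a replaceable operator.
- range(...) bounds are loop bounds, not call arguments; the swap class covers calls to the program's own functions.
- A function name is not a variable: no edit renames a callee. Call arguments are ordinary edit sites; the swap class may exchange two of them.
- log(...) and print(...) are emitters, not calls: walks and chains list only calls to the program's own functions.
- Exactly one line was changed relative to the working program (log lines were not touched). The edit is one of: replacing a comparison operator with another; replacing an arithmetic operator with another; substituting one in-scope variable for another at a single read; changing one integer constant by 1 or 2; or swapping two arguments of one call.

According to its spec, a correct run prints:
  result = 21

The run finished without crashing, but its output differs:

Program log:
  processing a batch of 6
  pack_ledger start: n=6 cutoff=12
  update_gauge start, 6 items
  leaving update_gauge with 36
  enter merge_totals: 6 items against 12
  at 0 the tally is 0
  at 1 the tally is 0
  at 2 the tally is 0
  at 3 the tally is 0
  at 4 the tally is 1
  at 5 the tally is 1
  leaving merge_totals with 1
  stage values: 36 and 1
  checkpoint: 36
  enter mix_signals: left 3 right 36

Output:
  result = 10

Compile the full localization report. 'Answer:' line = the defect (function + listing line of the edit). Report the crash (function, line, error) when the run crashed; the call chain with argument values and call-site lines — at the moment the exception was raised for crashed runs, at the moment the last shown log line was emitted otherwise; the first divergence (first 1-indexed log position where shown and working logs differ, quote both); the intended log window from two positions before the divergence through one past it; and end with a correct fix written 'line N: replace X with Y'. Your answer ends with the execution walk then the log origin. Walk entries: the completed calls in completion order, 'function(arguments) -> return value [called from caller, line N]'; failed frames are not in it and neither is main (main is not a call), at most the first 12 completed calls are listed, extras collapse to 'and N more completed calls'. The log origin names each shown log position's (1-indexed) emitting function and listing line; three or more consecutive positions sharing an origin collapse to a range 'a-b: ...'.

Answer: the defect is in main at line 48.
Key observation: At log position 15 the runs split — shown 'enter mix_signals: left 3 right 36', but the working version logs 'enter mix_signals: left 36 right 3'.
Call chain: main -> mix_signals(3, 36) (called at line 48).
First divergence: position 15; shown 'enter mix_signals: left 3 right 36' vs intended 'enter mix_signals: left 36 right 3'.
Intended log window:
  13: stage values: 36 and 1
  14: checkpoint: 36
  15: enter mix_signals: left 36 right 3
Execution walk:
  update_gauge([10, 8, 3, 2, 12, 1]) -> 36  [called from pack_ledger, line 27]
  merge_totals([10, 8, 3, 2, 12, 1], 12) -> 1  [called from pack_ledger, line 28]
  pack_ledger([10, 8, 3, 2, 12, 1], 12) -> 36  [called from main, line 46]
  mix_signals(3, 36) -> 10  [called from main, line 48]
Log origins:
  1: logged in main at line 45
  2: logged in pack_ledger at line 26
  3: logged in update_gauge at line 2
  4: logged in update_gauge at line 6
  5: logged in merge_totals at line 10
  6-11: logged in merge_totals at line 15
  12: logged in merge_totals at line 16
  13: logged in pack_ledger at line 29
  14: logged in main at line 47
  15: logged in mix_signals at line 34
A correct fix: line 48: replace `mix_signals(3, width)` with `mix_signals(width, 3)`.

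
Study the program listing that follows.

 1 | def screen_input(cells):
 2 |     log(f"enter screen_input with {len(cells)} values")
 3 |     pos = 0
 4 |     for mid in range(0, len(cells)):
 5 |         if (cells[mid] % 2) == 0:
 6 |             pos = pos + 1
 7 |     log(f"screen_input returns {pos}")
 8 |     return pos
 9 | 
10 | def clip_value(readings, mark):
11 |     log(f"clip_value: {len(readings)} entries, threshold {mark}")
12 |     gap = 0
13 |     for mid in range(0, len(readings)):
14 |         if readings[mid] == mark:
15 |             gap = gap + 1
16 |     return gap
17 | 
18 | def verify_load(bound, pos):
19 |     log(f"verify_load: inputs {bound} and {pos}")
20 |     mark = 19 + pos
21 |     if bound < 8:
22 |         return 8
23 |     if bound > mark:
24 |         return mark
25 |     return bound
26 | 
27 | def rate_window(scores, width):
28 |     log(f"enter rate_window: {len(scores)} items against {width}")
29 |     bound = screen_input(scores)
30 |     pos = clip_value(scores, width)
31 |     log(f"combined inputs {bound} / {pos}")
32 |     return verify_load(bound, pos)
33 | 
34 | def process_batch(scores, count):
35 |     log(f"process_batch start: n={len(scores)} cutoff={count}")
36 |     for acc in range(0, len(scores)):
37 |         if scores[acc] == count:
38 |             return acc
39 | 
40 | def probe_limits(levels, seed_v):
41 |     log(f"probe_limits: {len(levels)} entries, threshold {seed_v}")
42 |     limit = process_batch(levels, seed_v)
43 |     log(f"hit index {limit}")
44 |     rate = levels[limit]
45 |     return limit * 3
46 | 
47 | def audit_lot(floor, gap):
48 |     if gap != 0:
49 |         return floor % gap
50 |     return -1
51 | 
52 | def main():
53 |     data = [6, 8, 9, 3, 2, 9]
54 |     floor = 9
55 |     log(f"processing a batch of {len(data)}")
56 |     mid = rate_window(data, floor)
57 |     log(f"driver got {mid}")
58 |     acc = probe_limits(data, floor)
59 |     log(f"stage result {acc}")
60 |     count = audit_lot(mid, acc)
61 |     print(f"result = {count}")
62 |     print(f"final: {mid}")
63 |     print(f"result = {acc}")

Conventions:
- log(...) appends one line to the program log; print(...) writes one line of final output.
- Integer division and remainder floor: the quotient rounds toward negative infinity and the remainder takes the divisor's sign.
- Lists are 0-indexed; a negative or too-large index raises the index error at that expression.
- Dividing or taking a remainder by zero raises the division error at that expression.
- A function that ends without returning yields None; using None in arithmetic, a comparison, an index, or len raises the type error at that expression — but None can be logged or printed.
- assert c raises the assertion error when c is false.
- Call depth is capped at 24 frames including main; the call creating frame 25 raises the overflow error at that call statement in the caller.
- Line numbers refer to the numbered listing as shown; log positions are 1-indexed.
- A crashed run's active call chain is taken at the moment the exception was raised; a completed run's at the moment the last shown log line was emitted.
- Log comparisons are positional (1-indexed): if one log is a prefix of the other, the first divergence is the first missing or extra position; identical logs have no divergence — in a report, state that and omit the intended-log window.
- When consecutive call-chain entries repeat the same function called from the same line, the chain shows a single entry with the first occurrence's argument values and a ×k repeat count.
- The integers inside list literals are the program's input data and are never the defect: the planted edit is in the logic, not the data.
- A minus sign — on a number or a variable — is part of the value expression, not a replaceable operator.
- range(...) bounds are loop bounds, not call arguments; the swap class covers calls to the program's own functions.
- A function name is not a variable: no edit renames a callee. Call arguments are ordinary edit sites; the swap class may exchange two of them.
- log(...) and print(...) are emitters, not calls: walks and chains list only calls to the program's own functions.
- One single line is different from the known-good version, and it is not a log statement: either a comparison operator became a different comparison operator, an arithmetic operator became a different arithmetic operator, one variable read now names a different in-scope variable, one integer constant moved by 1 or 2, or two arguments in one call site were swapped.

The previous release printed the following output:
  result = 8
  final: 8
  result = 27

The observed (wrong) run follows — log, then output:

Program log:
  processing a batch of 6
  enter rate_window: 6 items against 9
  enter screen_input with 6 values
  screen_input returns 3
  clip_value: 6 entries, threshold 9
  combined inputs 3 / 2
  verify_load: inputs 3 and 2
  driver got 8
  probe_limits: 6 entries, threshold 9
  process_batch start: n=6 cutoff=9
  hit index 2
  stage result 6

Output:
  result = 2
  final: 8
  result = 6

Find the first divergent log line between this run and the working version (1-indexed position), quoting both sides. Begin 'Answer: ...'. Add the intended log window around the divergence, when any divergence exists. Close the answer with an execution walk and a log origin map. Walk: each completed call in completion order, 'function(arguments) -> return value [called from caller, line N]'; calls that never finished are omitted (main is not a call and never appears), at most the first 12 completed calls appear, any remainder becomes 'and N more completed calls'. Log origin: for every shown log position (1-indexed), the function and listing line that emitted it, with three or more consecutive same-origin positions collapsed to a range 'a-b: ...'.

Answer: position 12 — the shown line 'stage result 6' should read 'stage result 27'.
Intended log window:
  10: process_batch start: n=6 cutoff=9
  11: hit index 2
  12: stage result 27
Execution walk:
  screen_input([6, 8, 9, 3, 2, 9]) -> 3  [called from rate_window, line 29]
  clip_value([6, 8, 9, 3, 2, 9], 9) -> 2  [called from rate_window, line 30]
  verify_load(3, 2) -> 8  [called from rate_window, line 32]
  rate_window([6, 8, 9, 3, 2, 9], 9) -> 8  [called from main, line 56]
  process_batch([6, 8, 9, 3, 2, 9], 9) -> 2  [called from probe_limits, line 42]
  probe_limits([6, 8, 9, 3, 2, 9], 9) -> 6  [called from main, line 58]
  audit_lot(8, 6) -> 2  [called from main, line 60]
Log origin:
  1 — main, line 55
  2 — rate_window, line 28
  3 — screen_input, line 2
  4 — screen_input, line 7
  5 — clip_value, line 11
  6 — rate_window, line 31
  7 — verify_load, line 19
  8 — main, line 57
  9 — probe_limits, line 41
  10 — process_batch, line 35
  11 — probe_limits, line 43
  12 — main, line 59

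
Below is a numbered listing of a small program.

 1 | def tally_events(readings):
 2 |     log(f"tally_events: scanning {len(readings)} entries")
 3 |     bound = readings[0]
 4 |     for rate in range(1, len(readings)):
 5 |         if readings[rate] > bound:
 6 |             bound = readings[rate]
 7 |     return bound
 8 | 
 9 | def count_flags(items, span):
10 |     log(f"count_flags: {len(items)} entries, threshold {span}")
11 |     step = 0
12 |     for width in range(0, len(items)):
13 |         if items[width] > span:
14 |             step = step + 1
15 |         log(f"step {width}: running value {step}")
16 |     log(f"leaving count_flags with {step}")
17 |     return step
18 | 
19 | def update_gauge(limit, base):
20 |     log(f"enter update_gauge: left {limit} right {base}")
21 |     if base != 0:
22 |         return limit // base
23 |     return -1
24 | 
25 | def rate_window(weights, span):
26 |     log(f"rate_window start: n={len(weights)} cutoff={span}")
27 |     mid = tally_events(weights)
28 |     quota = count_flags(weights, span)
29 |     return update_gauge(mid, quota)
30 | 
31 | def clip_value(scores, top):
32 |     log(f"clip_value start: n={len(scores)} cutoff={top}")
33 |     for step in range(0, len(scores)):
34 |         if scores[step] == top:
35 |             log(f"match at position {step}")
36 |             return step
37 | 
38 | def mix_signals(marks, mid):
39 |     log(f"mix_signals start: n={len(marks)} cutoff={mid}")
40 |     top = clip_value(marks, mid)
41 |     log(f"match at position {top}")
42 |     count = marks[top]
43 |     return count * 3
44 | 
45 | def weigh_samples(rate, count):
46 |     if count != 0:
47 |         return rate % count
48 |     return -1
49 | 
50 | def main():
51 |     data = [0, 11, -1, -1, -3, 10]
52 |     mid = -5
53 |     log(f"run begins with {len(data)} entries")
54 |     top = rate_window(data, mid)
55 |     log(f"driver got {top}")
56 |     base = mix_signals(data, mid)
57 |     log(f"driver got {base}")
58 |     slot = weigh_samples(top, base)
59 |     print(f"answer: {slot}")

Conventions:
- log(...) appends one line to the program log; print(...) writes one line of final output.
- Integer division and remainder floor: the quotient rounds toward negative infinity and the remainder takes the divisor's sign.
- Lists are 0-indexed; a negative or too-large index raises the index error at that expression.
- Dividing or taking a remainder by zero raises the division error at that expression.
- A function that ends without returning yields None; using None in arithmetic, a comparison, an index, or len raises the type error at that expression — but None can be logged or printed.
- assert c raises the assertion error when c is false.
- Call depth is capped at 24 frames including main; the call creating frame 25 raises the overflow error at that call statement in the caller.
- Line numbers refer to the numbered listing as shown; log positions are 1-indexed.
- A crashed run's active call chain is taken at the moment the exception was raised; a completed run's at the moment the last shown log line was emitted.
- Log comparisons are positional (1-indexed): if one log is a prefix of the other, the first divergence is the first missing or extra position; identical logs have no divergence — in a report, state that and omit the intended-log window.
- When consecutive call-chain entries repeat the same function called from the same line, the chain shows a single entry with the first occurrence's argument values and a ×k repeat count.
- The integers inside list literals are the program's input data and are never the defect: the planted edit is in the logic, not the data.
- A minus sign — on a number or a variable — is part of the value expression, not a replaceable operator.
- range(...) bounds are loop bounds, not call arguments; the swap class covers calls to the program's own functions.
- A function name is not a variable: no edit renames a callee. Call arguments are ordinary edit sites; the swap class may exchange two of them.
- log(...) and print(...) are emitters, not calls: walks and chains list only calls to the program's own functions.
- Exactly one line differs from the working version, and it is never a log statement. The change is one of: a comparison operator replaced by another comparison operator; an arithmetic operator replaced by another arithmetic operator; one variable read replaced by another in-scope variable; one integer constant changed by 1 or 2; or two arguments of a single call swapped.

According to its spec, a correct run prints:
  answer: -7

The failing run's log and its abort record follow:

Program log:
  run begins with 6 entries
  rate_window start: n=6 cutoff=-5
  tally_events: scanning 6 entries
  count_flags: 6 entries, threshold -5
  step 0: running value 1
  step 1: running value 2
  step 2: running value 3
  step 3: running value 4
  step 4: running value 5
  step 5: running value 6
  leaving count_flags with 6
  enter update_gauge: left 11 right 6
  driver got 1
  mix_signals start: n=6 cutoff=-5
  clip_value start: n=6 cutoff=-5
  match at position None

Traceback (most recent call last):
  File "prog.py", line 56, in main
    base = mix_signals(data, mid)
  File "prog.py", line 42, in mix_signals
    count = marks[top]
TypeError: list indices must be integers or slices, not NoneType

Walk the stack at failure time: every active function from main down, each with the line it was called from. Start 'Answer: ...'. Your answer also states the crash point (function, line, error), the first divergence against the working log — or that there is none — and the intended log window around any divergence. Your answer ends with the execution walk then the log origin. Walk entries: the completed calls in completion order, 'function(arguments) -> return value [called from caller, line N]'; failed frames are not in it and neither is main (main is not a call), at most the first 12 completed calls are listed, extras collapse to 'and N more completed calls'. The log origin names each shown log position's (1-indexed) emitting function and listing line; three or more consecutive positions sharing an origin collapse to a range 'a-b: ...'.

Answer: main -> mix_signals (called at line 56).
Key observation: The log first diverges at position 2: the faulty run prints 'rate_window start: n=6 cutoff=-5' where the working version prints 'rate_window start: n=6 cutoff=-3'.
Crash: mix_signals, line 42, TypeError.
First divergence: position 2; shown 'rate_window start: n=6 cutoff=-5' vs intended 'rate_window start: n=6 cutoff=-3'.
Intended log window:
  1: run begins with 6 entries
  2: rate_window start: n=6 cutoff=-3
  3: tally_events: scanning 6 entries
Execution walk:
  tally_events([0, 11, -1, -1, -3, 10]) -> 11  [called from rate_window, line 27]
  count_flags([0, 11, -1, -1, -3, 10], -5) -> 6  [called from rate_window, line 28]
  update_gauge(11, 6) -> 1  [called from rate_window, line 29]
  rate_window([0, 11, -1, -1, -3, 10], -5) -> 1  [called from main, line 54]
  clip_value([0, 11, -1, -1, -3, 10], -5) -> None  [called from mix_signals, line 40]
Log origins:
  1: logged in main at line 53
  2: logged in rate_window at line 26
  3: logged in tally_events at line 2
  4: logged in count_flags at line 10
  5-10: logged in count_flags at line 15
  11: logged in count_flags at line 16
  12: logged in update_gauge at line 20
  13: logged in main at line 55
  14: logged in mix_signals at line 39
  15: logged in clip_value at line 32
  16: logged in mix_signals at line 41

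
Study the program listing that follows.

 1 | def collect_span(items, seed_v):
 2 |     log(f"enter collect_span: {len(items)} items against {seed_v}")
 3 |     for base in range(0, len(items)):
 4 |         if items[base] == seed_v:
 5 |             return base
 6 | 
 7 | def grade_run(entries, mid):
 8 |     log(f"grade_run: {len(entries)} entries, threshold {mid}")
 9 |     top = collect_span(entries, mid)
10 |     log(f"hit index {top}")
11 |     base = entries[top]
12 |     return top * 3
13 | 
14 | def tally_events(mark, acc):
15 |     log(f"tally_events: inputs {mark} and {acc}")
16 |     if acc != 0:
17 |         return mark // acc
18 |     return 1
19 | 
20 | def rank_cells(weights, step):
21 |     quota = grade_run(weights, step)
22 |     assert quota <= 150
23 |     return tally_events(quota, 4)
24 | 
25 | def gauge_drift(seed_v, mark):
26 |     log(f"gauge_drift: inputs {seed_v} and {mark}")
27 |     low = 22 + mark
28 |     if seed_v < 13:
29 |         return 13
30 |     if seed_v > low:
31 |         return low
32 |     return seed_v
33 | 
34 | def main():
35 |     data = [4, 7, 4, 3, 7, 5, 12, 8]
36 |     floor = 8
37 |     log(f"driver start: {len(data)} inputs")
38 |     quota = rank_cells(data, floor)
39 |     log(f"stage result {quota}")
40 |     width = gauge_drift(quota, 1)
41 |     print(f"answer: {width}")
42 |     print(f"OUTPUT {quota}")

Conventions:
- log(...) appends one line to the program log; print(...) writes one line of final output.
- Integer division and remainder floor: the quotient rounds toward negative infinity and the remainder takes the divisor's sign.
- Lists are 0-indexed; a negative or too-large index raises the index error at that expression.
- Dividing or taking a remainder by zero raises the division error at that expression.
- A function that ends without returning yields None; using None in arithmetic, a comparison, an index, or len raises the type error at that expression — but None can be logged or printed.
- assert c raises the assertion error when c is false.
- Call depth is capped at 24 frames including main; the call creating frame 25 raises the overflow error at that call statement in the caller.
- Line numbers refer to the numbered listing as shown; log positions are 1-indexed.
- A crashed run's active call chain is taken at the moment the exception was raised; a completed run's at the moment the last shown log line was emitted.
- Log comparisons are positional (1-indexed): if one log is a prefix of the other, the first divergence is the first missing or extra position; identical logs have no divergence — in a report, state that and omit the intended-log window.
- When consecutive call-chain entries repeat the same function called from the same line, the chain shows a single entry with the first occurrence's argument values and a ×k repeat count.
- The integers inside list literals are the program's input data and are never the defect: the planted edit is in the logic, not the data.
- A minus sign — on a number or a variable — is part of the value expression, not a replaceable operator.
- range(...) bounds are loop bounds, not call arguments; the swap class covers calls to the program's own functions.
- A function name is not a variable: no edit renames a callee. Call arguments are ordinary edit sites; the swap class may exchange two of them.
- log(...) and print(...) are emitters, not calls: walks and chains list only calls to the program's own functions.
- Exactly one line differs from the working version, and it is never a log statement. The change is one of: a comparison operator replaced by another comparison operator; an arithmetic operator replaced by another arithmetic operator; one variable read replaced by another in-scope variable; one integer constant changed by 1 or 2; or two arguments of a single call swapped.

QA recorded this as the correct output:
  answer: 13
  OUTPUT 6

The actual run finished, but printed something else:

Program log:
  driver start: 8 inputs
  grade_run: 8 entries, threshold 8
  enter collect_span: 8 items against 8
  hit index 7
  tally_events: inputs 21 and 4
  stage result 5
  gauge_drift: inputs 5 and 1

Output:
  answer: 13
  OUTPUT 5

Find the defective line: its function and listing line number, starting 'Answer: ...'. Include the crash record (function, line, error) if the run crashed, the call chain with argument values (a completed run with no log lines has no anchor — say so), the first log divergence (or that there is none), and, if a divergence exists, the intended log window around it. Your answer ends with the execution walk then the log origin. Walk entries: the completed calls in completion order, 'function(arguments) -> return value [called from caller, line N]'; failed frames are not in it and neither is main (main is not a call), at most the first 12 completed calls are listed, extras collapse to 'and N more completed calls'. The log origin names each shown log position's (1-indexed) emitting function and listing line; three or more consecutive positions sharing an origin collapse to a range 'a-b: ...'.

Answer: the defect is in grade_run at line 12.
Core observation: The earliest visible damage is log position 5 — 'tally_events: inputs 21 and 4' rather than the intended 'tally_events: inputs 24 and 4'.
Call chain: main -> gauge_drift(5, 1) (called at line 40).
First divergence: position 5; shown 'tally_events: inputs 21 and 4' vs intended 'tally_events: inputs 24 and 4'.
Intended log window:
  3: enter collect_span: 8 items against 8
  4: hit index 7
  5: tally_events: inputs 24 and 4
  6: stage result 6
Execution walk:
  collect_span([4, 7, 4, 3, 7, 5, 12, 8], 8) -> 7  [called from grade_run, line 9]
  grade_run([4, 7, 4, 3, 7, 5, 12, 8], 8) -> 21  [called from rank_cells, line 21]
  tally_events(21, 4) -> 5  [called from rank_cells, line 23]
  rank_cells([4, 7, 4, 3, 7, 5, 12, 8], 8) -> 5  [called from main, line 38]
  gauge_drift(5, 1) -> 13  [called from main, line 40]
Log origins:
  1: logged in main at line 37
  2: logged in grade_run at line 8
  3: logged in collect_span at line 2
  4: logged in grade_run at line 10
  5: logged in tally_events at line 15
  6: logged in main at line 39
  7: logged in gauge_drift at line 26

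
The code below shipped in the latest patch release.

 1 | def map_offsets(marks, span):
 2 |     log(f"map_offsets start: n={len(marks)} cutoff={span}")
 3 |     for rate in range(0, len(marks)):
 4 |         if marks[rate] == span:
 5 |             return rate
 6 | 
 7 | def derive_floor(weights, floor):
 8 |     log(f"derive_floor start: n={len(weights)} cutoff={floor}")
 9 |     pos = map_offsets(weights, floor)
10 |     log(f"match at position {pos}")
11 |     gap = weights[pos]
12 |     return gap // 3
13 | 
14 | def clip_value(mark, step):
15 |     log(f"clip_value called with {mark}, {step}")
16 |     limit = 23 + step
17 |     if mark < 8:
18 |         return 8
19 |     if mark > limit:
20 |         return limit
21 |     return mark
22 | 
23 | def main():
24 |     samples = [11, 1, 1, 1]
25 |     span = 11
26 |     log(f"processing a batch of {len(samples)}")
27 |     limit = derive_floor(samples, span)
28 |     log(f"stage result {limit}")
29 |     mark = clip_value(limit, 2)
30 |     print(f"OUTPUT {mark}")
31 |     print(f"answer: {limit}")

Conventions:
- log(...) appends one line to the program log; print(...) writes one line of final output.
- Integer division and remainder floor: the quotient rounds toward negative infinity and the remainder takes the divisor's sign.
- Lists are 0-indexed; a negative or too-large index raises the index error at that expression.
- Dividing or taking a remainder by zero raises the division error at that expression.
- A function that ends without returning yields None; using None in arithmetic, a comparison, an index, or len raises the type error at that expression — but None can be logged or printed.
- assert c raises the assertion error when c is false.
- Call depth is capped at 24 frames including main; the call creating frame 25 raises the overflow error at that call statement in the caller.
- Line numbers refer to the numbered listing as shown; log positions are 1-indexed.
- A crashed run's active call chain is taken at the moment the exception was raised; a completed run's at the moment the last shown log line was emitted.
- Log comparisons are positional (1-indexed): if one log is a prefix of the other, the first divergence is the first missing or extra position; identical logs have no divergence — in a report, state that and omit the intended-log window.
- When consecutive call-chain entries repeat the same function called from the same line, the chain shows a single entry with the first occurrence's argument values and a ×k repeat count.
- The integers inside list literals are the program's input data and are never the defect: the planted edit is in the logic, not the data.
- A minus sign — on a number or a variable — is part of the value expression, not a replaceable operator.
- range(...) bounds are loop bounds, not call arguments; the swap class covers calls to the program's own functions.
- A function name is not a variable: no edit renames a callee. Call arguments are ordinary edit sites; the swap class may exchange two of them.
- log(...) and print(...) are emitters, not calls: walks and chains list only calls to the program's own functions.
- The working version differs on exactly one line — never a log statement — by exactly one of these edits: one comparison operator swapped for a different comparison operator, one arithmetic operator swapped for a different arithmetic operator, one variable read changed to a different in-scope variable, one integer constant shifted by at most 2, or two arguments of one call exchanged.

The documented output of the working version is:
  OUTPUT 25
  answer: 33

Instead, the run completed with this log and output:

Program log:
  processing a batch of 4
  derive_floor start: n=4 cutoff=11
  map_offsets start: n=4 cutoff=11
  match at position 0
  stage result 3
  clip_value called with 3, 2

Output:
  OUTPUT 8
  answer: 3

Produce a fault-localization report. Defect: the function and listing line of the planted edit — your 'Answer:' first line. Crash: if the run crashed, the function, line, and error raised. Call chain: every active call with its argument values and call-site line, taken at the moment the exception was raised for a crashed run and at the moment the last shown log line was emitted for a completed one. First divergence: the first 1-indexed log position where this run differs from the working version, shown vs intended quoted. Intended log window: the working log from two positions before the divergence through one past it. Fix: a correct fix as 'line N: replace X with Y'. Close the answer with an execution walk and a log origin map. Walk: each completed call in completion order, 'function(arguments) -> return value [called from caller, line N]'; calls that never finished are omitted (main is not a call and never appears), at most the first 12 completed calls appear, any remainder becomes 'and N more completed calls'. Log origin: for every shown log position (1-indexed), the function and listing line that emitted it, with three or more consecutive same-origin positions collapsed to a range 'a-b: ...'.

Answer: the defect is in derive_floor at line 12.
Core observation: At log position 5 the runs split — shown 'stage result 3', but the working version logs 'stage result 33'.
Call chain: main -> clip_value(3, 2) (called at line 29).
First divergence: position 5 — shown 'stage result 3', intended 'stage result 33'.
Intended log window:
  3: map_offsets start: n=4 cutoff=11
  4: match at position 0
  5: stage result 33
  6: clip_value called with 33, 2
Execution walk:
  map_offsets([11, 1, 1, 1], 11) -> 0  [called from derive_floor, line 9]
  derive_floor([11, 1, 1, 1], 11) -> 3  [called from main, line 27]
  clip_value(3, 2) -> 8  [called from main, line 29]
Origin of each log line:
  1: emitted by main (line 26)
  2: emitted by derive_floor (line 8)
  3: emitted by map_offsets (line 2)
  4: emitted by derive_floor (line 10)
  5: emitted by main (line 28)
  6: emitted by clip_value (line 15)
A correct fix: line 12: replace `//` with `*`.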